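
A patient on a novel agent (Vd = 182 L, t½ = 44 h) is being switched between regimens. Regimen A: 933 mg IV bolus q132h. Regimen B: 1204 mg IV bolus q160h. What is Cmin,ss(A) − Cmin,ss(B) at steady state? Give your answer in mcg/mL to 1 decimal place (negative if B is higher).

Regimen A: f = (1/2)^(132/44) ≈ 0.1250; Cmin,ss = (933/182)·f/(1−f) ≈ 0.732 mcg/mL.
Regimen B: f = (1/2)^(160/44) ≈ 0.0804; Cmin,ss = (1204/182)·f/(1−f) ≈ 0.578 mcg/mL.
Difference ≈ 0.732 − 0.578 ≈ 0.154 mcg/mL.

0.2 mcg/mL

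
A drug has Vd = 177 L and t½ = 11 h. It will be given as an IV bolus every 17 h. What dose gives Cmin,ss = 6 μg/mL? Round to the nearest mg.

τ/t½ = 17/11 ≈ 1.5455, so f = (1/2)^(17/11) ≈ 0.342588.
Cmin,ss = (D/Vd)·f/(1−f), so D = Cmin,ss·Vd·(1−f)/f.
D = 6 × 177 × (1−f)/f ≈ 6 × 177 × 1.91896 ≈ 2037.94 mg.

2038 mg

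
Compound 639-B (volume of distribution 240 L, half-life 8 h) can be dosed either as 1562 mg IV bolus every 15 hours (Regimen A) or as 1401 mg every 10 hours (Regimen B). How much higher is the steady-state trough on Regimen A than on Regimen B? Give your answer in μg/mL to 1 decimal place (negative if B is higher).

Regimen A: f = (1/2)^(15/8) ≈ 0.2726; Cmin,ss = (1562/240)·f/(1−f) ≈ 2.439 μg/mL.
Regimen B: f = (1/2)^(10/8) ≈ 0.4204; Cmin,ss = (1401/240)·f/(1−f) ≈ 4.234 μg/mL.
Difference ≈ 2.439 − 4.234 ≈ -1.795 μg/mL.

-1.8 μg/mL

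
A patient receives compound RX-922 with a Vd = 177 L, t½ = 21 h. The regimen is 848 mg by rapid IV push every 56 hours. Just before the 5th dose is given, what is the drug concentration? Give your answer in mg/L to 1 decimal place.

0.9 mg/L

f = (1/2)^(τ/t½) = (1/2)^(56/21) ≈ 0.1575.
C₀ = D/Vd = 848/177 ≈ 4.791 mg/L.
Before the 5th dose, 4 doses have been given. Superposition: Cmin = C₀·(f + f² + … + f^4).
≈ 4.791 × (0.1575 + 0.0248 + 0.0039 + 0.0006) ≈ 4.791 × 0.1868 ≈ 0.895 mg/L.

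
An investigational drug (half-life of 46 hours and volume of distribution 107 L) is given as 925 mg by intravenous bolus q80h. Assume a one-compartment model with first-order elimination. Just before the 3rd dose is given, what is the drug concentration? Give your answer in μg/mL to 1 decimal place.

f = (1/2)^(τ/t½) = (1/2)^(80/46) ≈ 0.2996.
C₀ = D/Vd = 925/107 ≈ 8.645 μg/mL.
Before the 3rd dose, 2 doses have been given. Superposition: Cmin = C₀·(f + f²).
≈ 8.645 × (0.2996 + 0.0898) ≈ 8.645 × 0.3894 ≈ 3.366 μg/mL.

3.4 μg/mL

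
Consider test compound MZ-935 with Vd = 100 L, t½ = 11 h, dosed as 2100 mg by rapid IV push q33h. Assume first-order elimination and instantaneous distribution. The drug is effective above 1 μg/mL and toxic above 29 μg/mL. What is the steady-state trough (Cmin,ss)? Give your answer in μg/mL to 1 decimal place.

3.0 μg/mL

The dosing interval is 3 half-lives, so f = 2^(−3) = 0.125.
Accumulation ratio R = 1/(1 − f) = 1/0.875 = 8/7.
Single-dose peak C₀ = D/Vd = 2100/100 = 21 μg/mL.
Steady-state peak Cmax,ss = C₀·R = 21 × 8/7 ≈ 24.000 μg/mL.
Steady-state trough Cmin,ss = Cmax,ss·f ≈ 24.000 × 0.125 ≈ 3.000 μg/mL.
Trough 3.0 μg/mL vs MEC 1 μg/mL: adequate.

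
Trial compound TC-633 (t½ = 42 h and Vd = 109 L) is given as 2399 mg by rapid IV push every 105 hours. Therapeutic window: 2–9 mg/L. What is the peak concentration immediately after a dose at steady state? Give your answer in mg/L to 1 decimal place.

Over one 105-h interval, 105/42 ≈ 2.5 half-lives elapse, leaving f ≈ 0.1768 of each dose.
Accumulation ratio R = 1/(1 − f) ≈ 1/0.8232 ≈ 1.2148.
Single-dose peak C₀ = D/Vd = 2399/109 ≈ 22.009 mg/L.
Steady-state peak Cmax,ss = C₀·R ≈ 22.009 × 1.2148 ≈ 26.737 mg/L.
Peak 26.7 mg/L vs MTC 9 mg/L: exceeds toxic threshold.

26.7 mg/L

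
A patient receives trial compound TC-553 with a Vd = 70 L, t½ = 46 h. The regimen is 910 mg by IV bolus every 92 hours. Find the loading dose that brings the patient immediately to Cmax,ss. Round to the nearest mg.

f = (1/2)^(92/46) ≈ 0.250000; accumulation ratio R = 1/(1−f) ≈ 1.33333.
Loading dose to hit Cmax,ss on first dose: D_load = D_maint·R ≈ 910 × 1.33333 ≈ 1213.33 mg.

1213 mg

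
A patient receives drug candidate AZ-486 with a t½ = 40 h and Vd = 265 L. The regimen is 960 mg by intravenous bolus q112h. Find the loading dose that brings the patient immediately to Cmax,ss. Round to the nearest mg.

1121 mg

f = (1/2)^(112/40) ≈ 0.143587; accumulation ratio R = 1/(1−f) ≈ 1.16766.
Loading dose to hit Cmax,ss on first dose: D_load = D_maint·R ≈ 960 × 1.16766 ≈ 1120.95 mg.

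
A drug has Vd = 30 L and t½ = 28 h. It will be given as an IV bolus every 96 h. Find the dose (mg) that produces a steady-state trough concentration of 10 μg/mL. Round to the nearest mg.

τ/t½ = 96/28 ≈ 3.4286, so f = (1/2)^(96/28) ≈ 0.092875.
Cmin,ss = (D/Vd)·f/(1−f), so D = Cmin,ss·Vd·(1−f)/f.
D = 10 × 30 × (1−f)/f ≈ 10 × 30 × 9.76716 ≈ 2930.15 mg.

2930 mg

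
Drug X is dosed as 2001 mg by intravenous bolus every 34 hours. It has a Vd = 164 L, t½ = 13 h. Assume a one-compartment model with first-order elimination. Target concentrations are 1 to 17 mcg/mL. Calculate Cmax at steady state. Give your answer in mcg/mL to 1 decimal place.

τ/t½ = 34/13 ≈ 2.6154, so fraction remaining f = (1/2)^(34/13) ≈ 0.1632.
At steady state, accumulation factor R = 1/(1 − e^(−kτ)) ≈ 1.1950.
Single-dose peak C₀ = D/Vd = 2001/164 ≈ 12.201 mcg/mL.
Steady-state peak Cmax,ss = C₀·R ≈ 12.201 × 1.1950 ≈ 14.580 mcg/mL.
Peak 14.6 mcg/mL vs MTC 17 mcg/mL: below toxic threshold.

14.6 mcg/mL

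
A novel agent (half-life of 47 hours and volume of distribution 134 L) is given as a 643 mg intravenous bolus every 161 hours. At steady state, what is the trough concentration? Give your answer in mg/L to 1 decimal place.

0.5 mg/L

Over one 161-h interval, 161/47 ≈ 3.4255 half-lives elapse, leaving f ≈ 0.0931 of each dose.
Each bolus raises the concentration by D/Vd = 643/134 ≈ 4.799 mg/L.
Steady-state trough Cmin,ss = C₀·f/(1−f) ≈ 4.799 × 0.0931/0.9069 ≈ 0.493 mg/L.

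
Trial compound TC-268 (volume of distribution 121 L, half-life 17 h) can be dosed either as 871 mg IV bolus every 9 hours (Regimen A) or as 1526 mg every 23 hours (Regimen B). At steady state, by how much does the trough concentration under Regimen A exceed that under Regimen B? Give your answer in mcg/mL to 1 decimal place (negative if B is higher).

8.1 mcg/mL

Regimen A: f = (1/2)^(9/17) ≈ 0.6928; Cmin,ss = (871/121)·f/(1−f) ≈ 16.234 mcg/mL.
Regimen B: f = (1/2)^(23/17) ≈ 0.3915; Cmin,ss = (1526/121)·f/(1−f) ≈ 8.114 mcg/mL.
Difference ≈ 16.234 − 8.114 ≈ 8.120 mcg/mL.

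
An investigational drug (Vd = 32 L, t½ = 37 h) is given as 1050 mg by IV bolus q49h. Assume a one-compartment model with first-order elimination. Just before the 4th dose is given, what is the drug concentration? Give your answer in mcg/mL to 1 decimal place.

20.4 mcg/mL

f = (1/2)^(τ/t½) = (1/2)^(49/37) ≈ 0.3993.
C₀ = D/Vd = 1050/32 ≈ 32.812 mcg/mL.
Before the 4th dose, 3 doses have been given. Superposition: Cmin = C₀·(f + f² + … + f^3).
≈ 32.812 × (0.3993 + 0.1594 + 0.0637) ≈ 32.812 × 0.6224 ≈ 20.422 mcg/mL.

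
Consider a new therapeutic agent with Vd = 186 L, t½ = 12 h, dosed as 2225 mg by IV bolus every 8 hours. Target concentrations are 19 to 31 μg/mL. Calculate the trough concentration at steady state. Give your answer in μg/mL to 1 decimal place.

20.4 μg/mL

τ/t½ = 8/12 ≈ 0.66667, so fraction remaining f = (1/2)^(8/12) ≈ 0.6300.
Each bolus raises the concentration by D/Vd = 2225/186 ≈ 11.962 μg/mL.
Steady-state trough Cmin,ss = C₀·f/(1−f) ≈ 11.962 × 0.6300/0.3700 ≈ 20.368 μg/mL.
Trough 20.4 μg/mL vs MEC 19 μg/mL: adequate.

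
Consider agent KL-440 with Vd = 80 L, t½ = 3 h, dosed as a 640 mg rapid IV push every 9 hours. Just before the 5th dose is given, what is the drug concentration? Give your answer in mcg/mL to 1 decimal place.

f = (1/2)^(τ/t½) = (1/2)^(9/3) ≈ 0.1250.
C₀ = D/Vd = 640/80 ≈ 8.000 mcg/mL.
Before the 5th dose, 4 doses have been given. Superposition: Cmin = C₀·(f + f² + … + f^4).
≈ 8.000 × (0.1250 + 0.0156 + 0.0020 + 0.0002) ≈ 8.000 × 0.1428 ≈ 1.142 mcg/mL.

1.1 mcg/mL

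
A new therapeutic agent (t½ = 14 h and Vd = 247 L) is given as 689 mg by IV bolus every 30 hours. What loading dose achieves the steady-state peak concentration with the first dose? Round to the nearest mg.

891 mg

f = (1/2)^(30/14) ≈ 0.226431; accumulation ratio R = 1/(1−f) ≈ 1.29271.
Loading dose to hit Cmax,ss on first dose: D_load = D_maint·R ≈ 689 × 1.29271 ≈ 890.68 mg.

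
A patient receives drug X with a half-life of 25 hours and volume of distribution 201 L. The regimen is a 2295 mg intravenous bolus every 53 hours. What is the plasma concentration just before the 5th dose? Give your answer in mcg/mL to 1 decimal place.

3.4 mcg/mL

f = (1/2)^(τ/t½) = (1/2)^(53/25) ≈ 0.2300.
C₀ = D/Vd = 2295/201 ≈ 11.418 mcg/mL.
Before the 5th dose, 4 doses have been given. Superposition: Cmin = C₀·(f + f² + … + f^4).
≈ 11.418 × (0.2300 + 0.0529 + 0.0122 + 0.0028) ≈ 11.418 × 0.2979 ≈ 3.401 mcg/mL.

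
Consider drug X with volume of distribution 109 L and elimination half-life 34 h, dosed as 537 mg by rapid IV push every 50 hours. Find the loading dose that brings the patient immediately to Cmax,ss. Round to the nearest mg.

f = (1/2)^(50/34) ≈ 0.360835; accumulation ratio R = 1/(1−f) ≈ 1.56454.
Loading dose to hit Cmax,ss on first dose: D_load = D_maint·R ≈ 537 × 1.56454 ≈ 840.16 mg.

840 mg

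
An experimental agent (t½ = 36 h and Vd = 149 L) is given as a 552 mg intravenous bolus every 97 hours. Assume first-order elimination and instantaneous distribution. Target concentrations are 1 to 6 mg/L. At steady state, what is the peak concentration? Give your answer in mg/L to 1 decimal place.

k = ln2/t½ = ln2/36 ≈ 0.019254 h⁻¹; fraction remaining f = e^(−kτ) = e^(−0.019254×97) ≈ 0.1545.
Accumulation ratio R = 1/(1 − f) ≈ 1/0.8455 ≈ 1.1827.
Each bolus raises the concentration by D/Vd = 552/149 ≈ 3.705 mg/L.
Steady-state peak Cmax,ss = C₀·R ≈ 3.705 × 1.1827 ≈ 4.382 mg/L.
Peak 4.4 mg/L vs MTC 6 mg/L: below toxic threshold.

4.4 mg/L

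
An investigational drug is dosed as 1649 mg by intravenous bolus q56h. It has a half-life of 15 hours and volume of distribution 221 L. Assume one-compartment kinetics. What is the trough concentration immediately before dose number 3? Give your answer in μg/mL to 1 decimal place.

0.6 μg/mL

f = (1/2)^(τ/t½) = (1/2)^(56/15) ≈ 0.0752.
C₀ = D/Vd = 1649/221 ≈ 7.462 μg/mL.
Before the 3rd dose, 2 doses have been given. Superposition: Cmin = C₀·(f + f²).
≈ 7.462 × (0.0752 + 0.0057) ≈ 7.462 × 0.0809 ≈ 0.604 μg/mL.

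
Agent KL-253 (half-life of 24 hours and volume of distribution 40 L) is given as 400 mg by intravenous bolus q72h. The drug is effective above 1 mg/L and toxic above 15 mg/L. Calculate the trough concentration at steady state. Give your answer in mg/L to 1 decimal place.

The dosing interval is 3 half-lives, so f = 2^(−3) = 0.125.
At steady state, R = 1/(1 − 0.125) = 8/7.
Single-dose peak C₀ = D/Vd = 400/40 = 10 mg/L.
Steady-state peak Cmax,ss = C₀·R = 10 × 8/7 ≈ 11.429 mg/L.
Steady-state trough Cmin,ss = Cmax,ss·f ≈ 11.429 × 0.125 ≈ 1.429 mg/L.
Trough 1.4 mg/L vs MEC 1 mg/L: adequate.

1.4 mg/L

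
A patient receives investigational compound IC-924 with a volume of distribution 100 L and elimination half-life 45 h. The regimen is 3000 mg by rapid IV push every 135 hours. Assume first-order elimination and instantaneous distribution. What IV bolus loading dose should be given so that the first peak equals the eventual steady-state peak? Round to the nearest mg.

3429 mg

f = (1/2)^(135/45) ≈ 0.125000; accumulation ratio R = 1/(1−f) ≈ 1.14286.
Loading dose to hit Cmax,ss on first dose: D_load = D_maint·R ≈ 3000 × 1.14286 ≈ 3428.58 mg.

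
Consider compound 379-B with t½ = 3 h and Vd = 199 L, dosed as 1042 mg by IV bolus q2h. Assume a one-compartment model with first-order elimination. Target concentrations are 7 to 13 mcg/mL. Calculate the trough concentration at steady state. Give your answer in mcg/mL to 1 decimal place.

k = ln2/t½ = ln2/3 ≈ 0.231049 h⁻¹; fraction remaining f = e^(−kτ) = e^(−0.231049×2) ≈ 0.6300.
Accumulation ratio R = 1/(1 − f) ≈ 1/0.3700 ≈ 2.7027.
Each bolus raises the concentration by D/Vd = 1042/199 ≈ 5.236 mcg/mL.
Steady-state peak Cmax,ss = C₀·R ≈ 5.236 × 2.7027 ≈ 14.151 mcg/mL.
Steady-state trough Cmin,ss = Cmax,ss·f ≈ 14.151 × 0.6300 ≈ 8.915 mcg/mL.
Trough 8.9 mcg/mL vs MEC 7 mcg/mL: adequate.

8.9 mcg/mL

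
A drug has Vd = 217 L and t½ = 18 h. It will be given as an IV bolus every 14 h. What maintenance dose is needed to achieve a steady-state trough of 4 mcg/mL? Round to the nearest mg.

620 mg

τ/t½ = 14/18 ≈ 0.77778, so f = (1/2)^(14/18) ≈ 0.583265.
Cmin,ss = (D/Vd)·f/(1−f), so D = Cmin,ss·Vd·(1−f)/f.
D = 4 × 217 × (1−f)/f ≈ 4 × 217 × 0.71449 ≈ 620.18 mg.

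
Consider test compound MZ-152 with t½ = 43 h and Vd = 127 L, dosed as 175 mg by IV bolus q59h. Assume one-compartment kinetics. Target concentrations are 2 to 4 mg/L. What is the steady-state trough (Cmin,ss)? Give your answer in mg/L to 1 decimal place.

k = ln2/t½ = ln2/43 ≈ 0.016120 h⁻¹; fraction remaining f = e^(−kτ) = e^(−0.016120×59) ≈ 0.3863.
Each bolus raises the concentration by D/Vd = 175/127 ≈ 1.378 mg/L.
Steady-state trough Cmin,ss = C₀·f/(1−f) ≈ 1.378 × 0.3863/0.6137 ≈ 0.867 mg/L.
Trough 0.9 mg/L vs MEC 2 mg/L: subtherapeutic.

0.9 mg/L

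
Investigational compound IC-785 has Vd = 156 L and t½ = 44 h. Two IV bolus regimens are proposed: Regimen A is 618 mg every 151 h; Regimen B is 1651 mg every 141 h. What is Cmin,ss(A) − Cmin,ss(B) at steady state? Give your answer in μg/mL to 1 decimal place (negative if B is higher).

-0.9 μg/mL

Regimen A: f = (1/2)^(151/44) ≈ 0.0927; Cmin,ss = (618/156)·f/(1−f) ≈ 0.405 μg/mL.
Regimen B: f = (1/2)^(141/44) ≈ 0.1085; Cmin,ss = (1651/156)·f/(1−f) ≈ 1.288 μg/mL.
Difference ≈ 0.405 − 1.288 ≈ -0.883 μg/mL.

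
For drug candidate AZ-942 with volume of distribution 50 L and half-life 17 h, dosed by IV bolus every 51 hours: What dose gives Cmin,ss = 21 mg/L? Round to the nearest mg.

7350 mg

τ/t½ = 51/17 ≈ 3, so f = (1/2)^(51/17) ≈ 0.125000.
Cmin,ss = (D/Vd)·f/(1−f), so D = Cmin,ss·Vd·(1−f)/f.
D = 21 × 50 × (1−f)/f ≈ 21 × 50 × 7.00000 ≈ 7350.00 mg.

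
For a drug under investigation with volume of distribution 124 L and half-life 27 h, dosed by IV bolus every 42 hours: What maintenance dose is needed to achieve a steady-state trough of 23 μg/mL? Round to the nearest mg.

τ/t½ = 42/27 ≈ 1.5556, so f = (1/2)^(42/27) ≈ 0.340198.
Cmin,ss = (D/Vd)·f/(1−f), so D = Cmin,ss·Vd·(1−f)/f.
D = 23 × 124 × (1−f)/f ≈ 23 × 124 × 1.93946 ≈ 5531.34 mg.

5531 mg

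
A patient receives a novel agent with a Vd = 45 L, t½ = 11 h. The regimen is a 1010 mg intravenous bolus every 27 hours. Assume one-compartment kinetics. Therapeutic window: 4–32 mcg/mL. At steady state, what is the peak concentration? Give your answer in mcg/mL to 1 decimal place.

k = ln2/t½ = ln2/11 ≈ 0.063013 h⁻¹; fraction remaining f = e^(−kτ) = e^(−0.063013×27) ≈ 0.1824.
Accumulation ratio R = 1/(1 − f) ≈ 1/0.8176 ≈ 1.2231.
Single-dose peak C₀ = D/Vd = 1010/45 ≈ 22.444 mcg/mL.
Steady-state peak Cmax,ss = C₀·R ≈ 22.444 × 1.2231 ≈ 27.451 mcg/mL.
Peak 27.5 mcg/mL vs MTC 32 mcg/mL: below toxic threshold.

27.5 mcg/mL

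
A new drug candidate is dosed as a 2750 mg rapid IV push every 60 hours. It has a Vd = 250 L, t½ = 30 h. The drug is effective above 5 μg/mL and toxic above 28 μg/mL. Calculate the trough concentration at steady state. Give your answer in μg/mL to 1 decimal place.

3.7 μg/mL

τ = 60 h = 2 half-lives, so f = (1/2)^2 = 0.25.
At steady state, R = 1/(1 − 0.25) = 4/3.
Single-dose peak C₀ = D/Vd = 2750/250 = 11 μg/mL.
Steady-state peak Cmax,ss = C₀·R = 11 × 4/3 ≈ 14.667 μg/mL.
Steady-state trough Cmin,ss = Cmax,ss·f ≈ 14.667 × 0.25 ≈ 3.667 μg/mL.
Trough 3.7 μg/mL vs MEC 5 μg/mL: subtherapeutic.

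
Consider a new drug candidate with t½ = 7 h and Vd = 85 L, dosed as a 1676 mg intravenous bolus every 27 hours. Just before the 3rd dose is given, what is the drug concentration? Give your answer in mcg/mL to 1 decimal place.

f = (1/2)^(τ/t½) = (1/2)^(27/7) ≈ 0.0690.
C₀ = D/Vd = 1676/85 ≈ 19.718 mcg/mL.
Before the 3rd dose, 2 doses have been given. Superposition: Cmin = C₀·(f + f²).
≈ 19.718 × (0.0690 + 0.0048) ≈ 19.718 × 0.0738 ≈ 1.455 mcg/mL.

1.5 mcg/mL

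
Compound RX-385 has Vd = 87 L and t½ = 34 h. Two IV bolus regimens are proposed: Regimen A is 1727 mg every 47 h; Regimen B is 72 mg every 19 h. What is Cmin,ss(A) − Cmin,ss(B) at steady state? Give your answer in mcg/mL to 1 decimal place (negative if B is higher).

10.6 mcg/mL

Regimen A: f = (1/2)^(47/34) ≈ 0.3836; Cmin,ss = (1727/87)·f/(1−f) ≈ 12.353 mcg/mL.
Regimen B: f = (1/2)^(19/34) ≈ 0.6789; Cmin,ss = (72/87)·f/(1−f) ≈ 1.750 mcg/mL.
Difference ≈ 12.353 − 1.750 ≈ 10.603 mcg/mL.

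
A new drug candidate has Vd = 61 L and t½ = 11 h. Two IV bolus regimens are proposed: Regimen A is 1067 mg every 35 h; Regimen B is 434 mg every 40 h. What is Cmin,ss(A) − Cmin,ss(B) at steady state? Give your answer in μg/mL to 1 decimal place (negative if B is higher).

Regimen A: f = (1/2)^(35/11) ≈ 0.1102; Cmin,ss = (1067/61)·f/(1−f) ≈ 2.166 μg/mL.
Regimen B: f = (1/2)^(40/11) ≈ 0.0804; Cmin,ss = (434/61)·f/(1−f) ≈ 0.622 μg/mL.
Difference ≈ 2.166 − 0.622 ≈ 1.544 μg/mL.

1.5 μg/mL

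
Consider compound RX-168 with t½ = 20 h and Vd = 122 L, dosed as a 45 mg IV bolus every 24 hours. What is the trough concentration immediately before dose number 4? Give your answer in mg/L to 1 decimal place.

0.3 mg/L

f = (1/2)^(τ/t½) = (1/2)^(24/20) ≈ 0.4353.
C₀ = D/Vd = 45/122 ≈ 0.369 mg/L.
Before the 4th dose, 3 doses have been given. Superposition: Cmin = C₀·(f + f² + … + f^3).
≈ 0.369 × (0.4353 + 0.1895 + 0.0825) ≈ 0.369 × 0.7073 ≈ 0.261 mg/L.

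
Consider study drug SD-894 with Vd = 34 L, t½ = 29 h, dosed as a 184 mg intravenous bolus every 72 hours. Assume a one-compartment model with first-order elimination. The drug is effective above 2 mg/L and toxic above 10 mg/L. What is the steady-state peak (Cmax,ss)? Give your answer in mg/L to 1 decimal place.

6.6 mg/L

Over one 72-h interval, 72/29 ≈ 2.4828 half-lives elapse, leaving f ≈ 0.1789 of each dose.
At steady state, accumulation factor R = 1/(1 − e^(−kτ)) ≈ 1.2179.
Single-dose peak C₀ = D/Vd = 184/34 ≈ 5.412 mg/L.
Steady-state peak Cmax,ss = C₀·R ≈ 5.412 × 1.2179 ≈ 6.591 mg/L.
Peak 6.6 mg/L vs MTC 10 mg/L: below toxic threshold.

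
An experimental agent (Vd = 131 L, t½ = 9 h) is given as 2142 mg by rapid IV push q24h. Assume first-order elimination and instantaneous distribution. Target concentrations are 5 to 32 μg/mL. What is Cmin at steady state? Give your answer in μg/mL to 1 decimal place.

3.1 μg/mL

k = ln2/t½ = ln2/9 ≈ 0.077016 h⁻¹; fraction remaining f = e^(−kτ) = e^(−0.077016×24) ≈ 0.1575.
At steady state, accumulation factor R = 1/(1 − e^(−kτ)) ≈ 1.1869.
Single-dose peak C₀ = D/Vd = 2142/131 ≈ 16.351 μg/mL.
Cmax,ss = C₀/(1 − f) ≈ 16.351/0.8425 ≈ 19.408 μg/mL.
Steady-state trough Cmin,ss = Cmax,ss·f ≈ 19.408 × 0.1575 ≈ 3.057 μg/mL.
Trough 3.1 μg/mL vs MEC 5 μg/mL: subtherapeutic.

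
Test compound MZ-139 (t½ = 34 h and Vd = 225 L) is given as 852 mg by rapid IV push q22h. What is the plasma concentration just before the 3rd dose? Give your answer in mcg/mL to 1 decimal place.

f = (1/2)^(τ/t½) = (1/2)^(22/34) ≈ 0.6386.
C₀ = D/Vd = 852/225 ≈ 3.787 mcg/mL.
Before the 3rd dose, 2 doses have been given. Superposition: Cmin = C₀·(f + f²).
≈ 3.787 × (0.6386 + 0.4078) ≈ 3.787 × 1.0464 ≈ 3.963 mcg/mL.

4.0 mcg/mL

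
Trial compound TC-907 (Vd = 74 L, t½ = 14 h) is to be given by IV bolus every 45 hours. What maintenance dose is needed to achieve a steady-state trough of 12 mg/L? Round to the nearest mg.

τ/t½ = 45/14 ≈ 3.2143, so f = (1/2)^(45/14) ≈ 0.107747.
Cmin,ss = (D/Vd)·f/(1−f), so D = Cmin,ss·Vd·(1−f)/f.
D = 12 × 74 × (1−f)/f ≈ 12 × 74 × 8.28100 ≈ 7353.53 mg.

7354 mg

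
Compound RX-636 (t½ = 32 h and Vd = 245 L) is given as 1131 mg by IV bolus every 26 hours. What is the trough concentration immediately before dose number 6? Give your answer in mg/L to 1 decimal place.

f = (1/2)^(τ/t½) = (1/2)^(26/32) ≈ 0.5694.
C₀ = D/Vd = 1131/245 ≈ 4.616 mg/L.
Before the 6th dose, 5 doses have been given. Superposition: Cmin = C₀·(f + f² + … + f^5).
≈ 4.616 × (0.5694 + 0.3242 + 0.1846 + 0.1051 + 0.0599) ≈ 4.616 × 1.2432 ≈ 5.739 mg/L.

5.7 mg/L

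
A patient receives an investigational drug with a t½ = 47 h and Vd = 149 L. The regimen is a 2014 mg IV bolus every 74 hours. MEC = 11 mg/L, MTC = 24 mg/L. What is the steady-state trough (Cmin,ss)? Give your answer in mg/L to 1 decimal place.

6.8 mg/L

Over one 74-h interval, 74/47 ≈ 1.5745 half-lives elapse, leaving f ≈ 0.3358 of each dose.
Accumulation ratio R = 1/(1 − f) ≈ 1/0.6642 ≈ 1.5056.
Single-dose peak C₀ = D/Vd = 2014/149 ≈ 13.517 mg/L.
Cmax,ss = C₀/(1 − f) ≈ 13.517/0.6642 ≈ 20.351 mg/L.
One interval later, Cmin,ss = Cmax,ss·e^(−kτ) ≈ 20.351 × 0.3358 ≈ 6.834 mg/L.
Trough 6.8 mg/L vs MEC 11 mg/L: subtherapeutic.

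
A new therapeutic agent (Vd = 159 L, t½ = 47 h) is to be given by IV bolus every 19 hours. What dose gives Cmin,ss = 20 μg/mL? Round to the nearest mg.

τ/t½ = 19/47 ≈ 0.40426, so f = (1/2)^(19/47) ≈ 0.755626.
Cmin,ss = (D/Vd)·f/(1−f), so D = Cmin,ss·Vd·(1−f)/f.
D = 20 × 159 × (1−f)/f ≈ 20 × 159 × 0.32341 ≈ 1028.44 mg.

1028 mg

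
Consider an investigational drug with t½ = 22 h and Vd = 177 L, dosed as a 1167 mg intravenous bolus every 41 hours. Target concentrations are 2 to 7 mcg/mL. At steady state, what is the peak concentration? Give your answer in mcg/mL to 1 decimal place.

9.1 mcg/mL

Over one 41-h interval, 41/22 ≈ 1.8636 half-lives elapse, leaving f ≈ 0.2748 of each dose.
At steady state, accumulation factor R = 1/(1 − e^(−kτ)) ≈ 1.3789.
Single-dose peak C₀ = D/Vd = 1167/177 ≈ 6.593 mcg/mL.
Steady-state peak Cmax,ss = C₀·R ≈ 6.593 × 1.3789 ≈ 9.091 mcg/mL.
Peak 9.1 mcg/mL vs MTC 7 mcg/mL: exceeds toxic threshold.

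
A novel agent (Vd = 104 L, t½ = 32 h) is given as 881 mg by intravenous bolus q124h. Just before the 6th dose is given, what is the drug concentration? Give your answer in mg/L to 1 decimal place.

0.6 mg/L

f = (1/2)^(τ/t½) = (1/2)^(124/32) ≈ 0.0682.
C₀ = D/Vd = 881/104 ≈ 8.471 mg/L.
Before the 6th dose, 5 doses have been given. Superposition: Cmin = C₀·(f + f² + … + f^5).
≈ 8.471 × (0.0682 + 0.0047 + 0.0003 + 0.0000 + 0.0000) ≈ 8.471 × 0.0732 ≈ 0.620 mg/L.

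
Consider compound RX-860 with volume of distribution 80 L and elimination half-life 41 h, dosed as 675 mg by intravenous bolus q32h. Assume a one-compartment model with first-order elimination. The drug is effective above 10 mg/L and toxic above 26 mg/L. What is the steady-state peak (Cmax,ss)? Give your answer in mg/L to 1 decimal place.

k = ln2/t½ = ln2/41 ≈ 0.016906 h⁻¹; fraction remaining f = e^(−kτ) = e^(−0.016906×32) ≈ 0.5822.
Accumulation ratio R = 1/(1 − f) ≈ 1/0.4178 ≈ 2.3935.
Single-dose peak C₀ = D/Vd = 675/80 ≈ 8.438 mg/L.
Steady-state peak Cmax,ss = C₀·R ≈ 8.438 × 2.3935 ≈ 20.196 mg/L.
Peak 20.2 mg/L vs MTC 26 mg/L: below toxic threshold.

20.2 mg/L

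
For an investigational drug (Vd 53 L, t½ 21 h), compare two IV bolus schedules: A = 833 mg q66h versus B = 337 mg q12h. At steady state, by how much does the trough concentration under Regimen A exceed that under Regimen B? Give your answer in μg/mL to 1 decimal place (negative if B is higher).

Regimen A: f = (1/2)^(66/21) ≈ 0.1132; Cmin,ss = (833/53)·f/(1−f) ≈ 2.006 μg/mL.
Regimen B: f = (1/2)^(12/21) ≈ 0.6730; Cmin,ss = (337/53)·f/(1−f) ≈ 13.086 μg/mL.
Difference ≈ 2.006 − 13.086 ≈ -11.080 μg/mL.

-11.1 μg/mL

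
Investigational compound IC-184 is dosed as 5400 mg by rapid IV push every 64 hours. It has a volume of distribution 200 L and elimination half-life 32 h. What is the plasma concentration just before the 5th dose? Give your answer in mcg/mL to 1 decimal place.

f = (1/2)^(τ/t½) = (1/2)^(64/32) ≈ 0.2500.
C₀ = D/Vd = 5400/200 ≈ 27.000 mcg/mL.
Before the 5th dose, 4 doses have been given. Superposition: Cmin = C₀·(f + f² + … + f^4).
≈ 27.000 × (0.2500 + 0.0625 + 0.0156 + 0.0039) ≈ 27.000 × 0.3320 ≈ 8.964 mcg/mL.

9.0 mcg/mL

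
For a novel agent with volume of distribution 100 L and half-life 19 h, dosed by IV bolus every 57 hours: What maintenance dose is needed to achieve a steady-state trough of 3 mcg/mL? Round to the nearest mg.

2100 mg

τ/t½ = 57/19 ≈ 3, so f = (1/2)^(57/19) ≈ 0.125000.
Cmin,ss = (D/Vd)·f/(1−f), so D = Cmin,ss·Vd·(1−f)/f.
D = 3 × 100 × (1−f)/f ≈ 3 × 100 × 7.00000 ≈ 2100.00 mg.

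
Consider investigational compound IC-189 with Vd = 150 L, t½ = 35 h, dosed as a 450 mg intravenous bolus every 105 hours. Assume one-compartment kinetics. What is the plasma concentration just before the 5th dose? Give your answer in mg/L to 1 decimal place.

f = (1/2)^(τ/t½) = (1/2)^(105/35) ≈ 0.1250.
C₀ = D/Vd = 450/150 ≈ 3.000 mg/L.
Before the 5th dose, 4 doses have been given. Superposition: Cmin = C₀·(f + f² + … + f^4).
≈ 3.000 × (0.1250 + 0.0156 + 0.0020 + 0.0002) ≈ 3.000 × 0.1428 ≈ 0.428 mg/L.

0.4 mg/L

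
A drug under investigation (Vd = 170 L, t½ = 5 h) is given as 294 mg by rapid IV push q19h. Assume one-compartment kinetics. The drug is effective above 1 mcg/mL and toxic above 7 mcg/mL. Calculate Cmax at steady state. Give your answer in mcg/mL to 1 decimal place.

1.9 mcg/mL

Over one 19-h interval, 19/5 ≈ 3.8 half-lives elapse, leaving f ≈ 0.0718 of each dose.
Accumulation ratio R = 1/(1 − f) ≈ 1/0.9282 ≈ 1.0774.
Single-dose peak C₀ = D/Vd = 294/170 ≈ 1.729 mcg/mL.
Steady-state peak Cmax,ss = C₀·R ≈ 1.729 × 1.0774 ≈ 1.863 mcg/mL.
Peak 1.9 mcg/mL vs MTC 7 mcg/mL: below toxic threshold.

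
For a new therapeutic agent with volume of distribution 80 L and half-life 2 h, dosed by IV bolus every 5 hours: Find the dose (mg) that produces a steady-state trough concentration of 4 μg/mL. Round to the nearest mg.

τ/t½ = 5/2 ≈ 2.5, so f = (1/2)^(5/2) ≈ 0.176777.
Cmin,ss = (D/Vd)·f/(1−f), so D = Cmin,ss·Vd·(1−f)/f.
D = 4 × 80 × (1−f)/f ≈ 4 × 80 × 4.65684 ≈ 1490.19 mg.

1490 mg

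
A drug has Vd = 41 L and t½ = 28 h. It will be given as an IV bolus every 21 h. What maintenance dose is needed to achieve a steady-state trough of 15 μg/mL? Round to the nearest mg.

τ/t½ = 21/28 ≈ 0.75, so f = (1/2)^(21/28) ≈ 0.594604.
Cmin,ss = (D/Vd)·f/(1−f), so D = Cmin,ss·Vd·(1−f)/f.
D = 15 × 41 × (1−f)/f ≈ 15 × 41 × 0.68179 ≈ 419.30 mg.

419 mg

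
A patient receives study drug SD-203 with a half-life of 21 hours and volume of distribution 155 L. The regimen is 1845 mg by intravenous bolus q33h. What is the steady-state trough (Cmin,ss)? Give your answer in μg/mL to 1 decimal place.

6.0 μg/mL

τ/t½ = 33/21 ≈ 1.5714, so fraction remaining f = (1/2)^(33/21) ≈ 0.3365.
Single-dose peak C₀ = D/Vd = 1845/155 ≈ 11.903 μg/mL.
Steady-state trough Cmin,ss = C₀·f/(1−f) ≈ 11.903 × 0.3365/0.6635 ≈ 6.037 μg/mL.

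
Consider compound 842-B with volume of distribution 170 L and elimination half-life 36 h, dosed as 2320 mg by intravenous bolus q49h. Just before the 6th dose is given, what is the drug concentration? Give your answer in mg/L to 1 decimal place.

8.6 mg/L

f = (1/2)^(τ/t½) = (1/2)^(49/36) ≈ 0.3893.
C₀ = D/Vd = 2320/170 ≈ 13.647 mg/L.
Before the 6th dose, 5 doses have been given. Superposition: Cmin = C₀·(f + f² + … + f^5).
≈ 13.647 × (0.3893 + 0.1516 + 0.0590 + 0.0230 + 0.0089) ≈ 13.647 × 0.6318 ≈ 8.622 mg/L.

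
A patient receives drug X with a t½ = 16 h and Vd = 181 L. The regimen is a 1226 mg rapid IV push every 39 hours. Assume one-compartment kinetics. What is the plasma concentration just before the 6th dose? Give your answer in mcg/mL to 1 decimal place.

1.5 mcg/mL

f = (1/2)^(τ/t½) = (1/2)^(39/16) ≈ 0.1846.
C₀ = D/Vd = 1226/181 ≈ 6.773 mcg/mL.
Before the 6th dose, 5 doses have been given. Superposition: Cmin = C₀·(f + f² + … + f^5).
≈ 6.773 × (0.1846 + 0.0341 + 0.0063 + 0.0012 + 0.0002) ≈ 6.773 × 0.2264 ≈ 1.533 mcg/mL.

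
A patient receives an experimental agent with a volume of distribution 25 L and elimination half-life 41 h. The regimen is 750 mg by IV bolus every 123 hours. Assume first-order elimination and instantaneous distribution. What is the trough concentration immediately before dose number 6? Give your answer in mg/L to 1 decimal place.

f = (1/2)^(τ/t½) = (1/2)^(123/41) ≈ 0.1250.
C₀ = D/Vd = 750/25 ≈ 30.000 mg/L.
Before the 6th dose, 5 doses have been given. Superposition: Cmin = C₀·(f + f² + … + f^5).
≈ 30.000 × (0.1250 + 0.0156 + 0.0020 + 0.0002 + 0.0000) ≈ 30.000 × 0.1428 ≈ 4.284 mg/L.

4.3 mg/L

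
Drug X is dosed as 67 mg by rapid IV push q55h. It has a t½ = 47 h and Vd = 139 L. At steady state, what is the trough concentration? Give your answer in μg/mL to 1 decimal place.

k = ln2/t½ = ln2/47 ≈ 0.014748 h⁻¹; fraction remaining f = e^(−kτ) = e^(−0.014748×55) ≈ 0.4444.
At steady state, accumulation factor R = 1/(1 − e^(−kτ)) ≈ 1.7999.
Each bolus raises the concentration by D/Vd = 67/139 ≈ 0.482 μg/mL.
Cmax,ss = C₀/(1 − f) ≈ 0.482/0.5556 ≈ 0.868 μg/mL.
One interval later, Cmin,ss = Cmax,ss·e^(−kτ) ≈ 0.868 × 0.4444 ≈ 0.386 μg/mL.

0.4 μg/mL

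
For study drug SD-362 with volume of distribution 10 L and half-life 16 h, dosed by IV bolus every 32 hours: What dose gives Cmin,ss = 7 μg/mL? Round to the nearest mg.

τ/t½ = 32/16 ≈ 2, so f = (1/2)^(32/16) ≈ 0.250000.
Cmin,ss = (D/Vd)·f/(1−f), so D = Cmin,ss·Vd·(1−f)/f.
D = 7 × 10 × (1−f)/f ≈ 7 × 10 × 3.00000 ≈ 210.00 mg.

210 mg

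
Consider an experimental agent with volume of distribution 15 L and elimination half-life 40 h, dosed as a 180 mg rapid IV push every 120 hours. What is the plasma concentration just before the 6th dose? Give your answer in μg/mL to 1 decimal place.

1.7 μg/mL

f = (1/2)^(τ/t½) = (1/2)^(120/40) ≈ 0.1250.
C₀ = D/Vd = 180/15 ≈ 12.000 μg/mL.
Before the 6th dose, 5 doses have been given. Superposition: Cmin = C₀·(f + f² + … + f^5).
≈ 12.000 × (0.1250 + 0.0156 + 0.0020 + 0.0002 + 0.0000) ≈ 12.000 × 0.1428 ≈ 1.714 μg/mL.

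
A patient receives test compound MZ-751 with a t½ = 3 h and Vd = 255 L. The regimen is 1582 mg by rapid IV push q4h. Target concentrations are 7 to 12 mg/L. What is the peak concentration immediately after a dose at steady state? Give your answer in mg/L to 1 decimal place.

10.3 mg/L

Over one 4-h interval, 4/3 ≈ 1.3333 half-lives elapse, leaving f ≈ 0.3969 of each dose.
At steady state, accumulation factor R = 1/(1 − e^(−kτ)) ≈ 1.6581.
Each bolus raises the concentration by D/Vd = 1582/255 ≈ 6.204 mg/L.
Steady-state peak Cmax,ss = C₀·R ≈ 6.204 × 1.6581 ≈ 10.287 mg/L.
Peak 10.3 mg/L vs MTC 12 mg/L: below toxic threshold.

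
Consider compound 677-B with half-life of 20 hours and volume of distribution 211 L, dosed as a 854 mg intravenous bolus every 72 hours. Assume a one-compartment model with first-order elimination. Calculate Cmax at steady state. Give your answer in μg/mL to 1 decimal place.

k = ln2/t½ = ln2/20 ≈ 0.034657 h⁻¹; fraction remaining f = e^(−kτ) = e^(−0.034657×72) ≈ 0.0825.
Accumulation ratio R = 1/(1 − f) ≈ 1/0.9175 ≈ 1.0899.
Each bolus raises the concentration by D/Vd = 854/211 ≈ 4.047 μg/mL.
Steady-state peak Cmax,ss = C₀·R ≈ 4.047 × 1.0899 ≈ 4.411 μg/mL.

4.4 μg/mL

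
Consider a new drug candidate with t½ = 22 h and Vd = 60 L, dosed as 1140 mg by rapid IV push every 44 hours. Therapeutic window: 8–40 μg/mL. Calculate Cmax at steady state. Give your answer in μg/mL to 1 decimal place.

25.3 μg/mL

The dosing interval is 2 half-lives, so f = 2^(−2) = 0.25.
At steady state, R = 1/(1 − 0.25) = 4/3.
Single-dose peak C₀ = D/Vd = 1140/60 = 19 μg/mL.
Steady-state peak Cmax,ss = C₀·R = 19 × 4/3 ≈ 25.333 μg/mL.
Peak 25.3 μg/mL vs MTC 40 μg/mL: below toxic threshold.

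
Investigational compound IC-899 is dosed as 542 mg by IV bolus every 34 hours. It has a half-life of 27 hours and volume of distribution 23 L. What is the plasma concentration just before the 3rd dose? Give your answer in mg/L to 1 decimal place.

f = (1/2)^(τ/t½) = (1/2)^(34/27) ≈ 0.4178.
C₀ = D/Vd = 542/23 ≈ 23.565 mg/L.
Before the 3rd dose, 2 doses have been given. Superposition: Cmin = C₀·(f + f²).
≈ 23.565 × (0.4178 + 0.1746) ≈ 23.565 × 0.5924 ≈ 13.960 mg/L.

14.0 mg/L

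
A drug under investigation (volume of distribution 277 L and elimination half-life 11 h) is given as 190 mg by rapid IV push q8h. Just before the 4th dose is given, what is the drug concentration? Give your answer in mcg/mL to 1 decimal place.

0.8 mcg/mL

f = (1/2)^(τ/t½) = (1/2)^(8/11) ≈ 0.6040.
C₀ = D/Vd = 190/277 ≈ 0.686 mcg/mL.
Before the 4th dose, 3 doses have been given. Superposition: Cmin = C₀·(f + f² + … + f^3).
≈ 0.686 × (0.6040 + 0.3648 + 0.2203) ≈ 0.686 × 1.1891 ≈ 0.816 mcg/mL.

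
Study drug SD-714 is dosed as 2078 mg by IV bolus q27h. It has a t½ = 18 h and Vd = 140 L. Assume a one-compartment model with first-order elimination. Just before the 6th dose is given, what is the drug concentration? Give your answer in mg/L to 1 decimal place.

f = (1/2)^(τ/t½) = (1/2)^(27/18) ≈ 0.3536.
C₀ = D/Vd = 2078/140 ≈ 14.843 mg/L.
Before the 6th dose, 5 doses have been given. Superposition: Cmin = C₀·(f + f² + … + f^5).
≈ 14.843 × (0.3536 + 0.1250 + 0.0442 + 0.0156 + 0.0055) ≈ 14.843 × 0.5439 ≈ 8.073 mg/L.

8.1 mg/L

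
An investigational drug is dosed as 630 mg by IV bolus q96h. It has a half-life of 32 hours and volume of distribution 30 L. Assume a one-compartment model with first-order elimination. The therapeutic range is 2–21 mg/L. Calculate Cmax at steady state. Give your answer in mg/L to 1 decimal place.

The dosing interval is 3 half-lives, so f = 2^(−3) = 0.125.
Accumulation ratio R = 1/(1 − f) = 1/0.875 = 8/7.
Single-dose peak C₀ = D/Vd = 630/30 = 21 mg/L.
Steady-state peak Cmax,ss = C₀·R = 21 × 8/7 ≈ 24.000 mg/L.
Peak 24.0 mg/L vs MTC 21 mg/L: exceeds toxic threshold.

24.0 mg/L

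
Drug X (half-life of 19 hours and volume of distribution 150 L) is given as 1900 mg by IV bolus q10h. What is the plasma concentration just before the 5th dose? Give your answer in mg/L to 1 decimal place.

f = (1/2)^(τ/t½) = (1/2)^(10/19) ≈ 0.6943.
C₀ = D/Vd = 1900/150 ≈ 12.667 mg/L.
Before the 5th dose, 4 doses have been given. Superposition: Cmin = C₀·(f + f² + … + f^4).
≈ 12.667 × (0.6943 + 0.4821 + 0.3347 + 0.2324) ≈ 12.667 × 1.7435 ≈ 22.085 mg/L.

22.1 mg/L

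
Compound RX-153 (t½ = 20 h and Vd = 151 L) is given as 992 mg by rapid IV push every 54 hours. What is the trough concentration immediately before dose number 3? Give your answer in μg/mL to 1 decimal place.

f = (1/2)^(τ/t½) = (1/2)^(54/20) ≈ 0.1539.
C₀ = D/Vd = 992/151 ≈ 6.570 μg/mL.
Before the 3rd dose, 2 doses have been given. Superposition: Cmin = C₀·(f + f²).
≈ 6.570 × (0.1539 + 0.0237) ≈ 6.570 × 0.1776 ≈ 1.167 μg/mL.

1.2 μg/mL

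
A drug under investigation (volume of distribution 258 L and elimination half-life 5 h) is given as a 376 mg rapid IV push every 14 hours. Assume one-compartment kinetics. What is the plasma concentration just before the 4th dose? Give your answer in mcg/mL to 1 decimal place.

0.2 mcg/mL

f = (1/2)^(τ/t½) = (1/2)^(14/5) ≈ 0.1436.
C₀ = D/Vd = 376/258 ≈ 1.457 mcg/mL.
Before the 4th dose, 3 doses have been given. Superposition: Cmin = C₀·(f + f² + … + f^3).
≈ 1.457 × (0.1436 + 0.0206 + 0.0030) ≈ 1.457 × 0.1672 ≈ 0.244 mcg/mL.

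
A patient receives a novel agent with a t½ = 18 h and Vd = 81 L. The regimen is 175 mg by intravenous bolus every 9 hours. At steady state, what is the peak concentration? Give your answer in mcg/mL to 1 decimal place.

7.4 mcg/mL

Over one 9-h interval, 9/18 ≈ 0.5 half-lives elapse, leaving f ≈ 0.7071 of each dose.
Accumulation ratio R = 1/(1 − f) ≈ 1/0.2929 ≈ 3.4141.
Each bolus raises the concentration by D/Vd = 175/81 ≈ 2.160 mcg/mL.
Cmax,ss = C₀/(1 − f) ≈ 2.160/0.2929 ≈ 7.375 mcg/mL.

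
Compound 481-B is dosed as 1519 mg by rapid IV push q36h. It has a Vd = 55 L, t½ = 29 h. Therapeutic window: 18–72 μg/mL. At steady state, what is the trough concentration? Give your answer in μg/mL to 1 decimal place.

20.2 μg/mL

k = ln2/t½ = ln2/29 ≈ 0.023902 h⁻¹; fraction remaining f = e^(−kτ) = e^(−0.023902×36) ≈ 0.4230.
At steady state, accumulation factor R = 1/(1 − e^(−kτ)) ≈ 1.7331.
Each bolus raises the concentration by D/Vd = 1519/55 ≈ 27.618 μg/mL.
Steady-state peak Cmax,ss = C₀·R ≈ 27.618 × 1.7331 ≈ 47.865 μg/mL.
Steady-state trough Cmin,ss = Cmax,ss·f ≈ 47.865 × 0.4230 ≈ 20.247 μg/mL.
Trough 20.2 μg/mL vs MEC 18 μg/mL: adequate.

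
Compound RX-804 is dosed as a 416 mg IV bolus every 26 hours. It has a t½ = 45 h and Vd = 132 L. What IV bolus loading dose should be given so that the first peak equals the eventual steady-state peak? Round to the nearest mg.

1261 mg

f = (1/2)^(26/45) ≈ 0.669995; accumulation ratio R = 1/(1−f) ≈ 3.03026.
Loading dose to hit Cmax,ss on first dose: D_load = D_maint·R ≈ 416 × 3.03026 ≈ 1260.59 mg.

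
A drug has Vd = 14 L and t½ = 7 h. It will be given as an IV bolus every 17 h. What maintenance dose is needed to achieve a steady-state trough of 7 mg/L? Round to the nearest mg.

τ/t½ = 17/7 ≈ 2.4286, so f = (1/2)^(17/7) ≈ 0.185749.
Cmin,ss = (D/Vd)·f/(1−f), so D = Cmin,ss·Vd·(1−f)/f.
D = 7 × 14 × (1−f)/f ≈ 7 × 14 × 4.38361 ≈ 429.59 mg.

430 mg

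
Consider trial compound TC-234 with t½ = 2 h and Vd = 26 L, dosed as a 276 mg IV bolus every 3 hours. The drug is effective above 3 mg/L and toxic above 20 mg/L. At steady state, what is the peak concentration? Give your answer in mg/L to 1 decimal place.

16.4 mg/L

k = ln2/t½ = ln2/2 ≈ 0.346574 h⁻¹; fraction remaining f = e^(−kτ) = e^(−0.346574×3) ≈ 0.3536.
At steady state, accumulation factor R = 1/(1 − e^(−kτ)) ≈ 1.5470.
Each bolus raises the concentration by D/Vd = 276/26 ≈ 10.615 mg/L.
Cmax,ss = C₀/(1 − f) ≈ 10.615/0.6464 ≈ 16.422 mg/L.
Peak 16.4 mg/L vs MTC 20 mg/L: below toxic threshold.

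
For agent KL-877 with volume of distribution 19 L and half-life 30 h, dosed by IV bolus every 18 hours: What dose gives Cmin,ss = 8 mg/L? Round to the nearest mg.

τ/t½ = 18/30 ≈ 0.6, so f = (1/2)^(18/30) ≈ 0.659754.
Cmin,ss = (D/Vd)·f/(1−f), so D = Cmin,ss·Vd·(1−f)/f.
D = 8 × 19 × (1−f)/f ≈ 8 × 19 × 0.51572 ≈ 78.39 mg.

78 mg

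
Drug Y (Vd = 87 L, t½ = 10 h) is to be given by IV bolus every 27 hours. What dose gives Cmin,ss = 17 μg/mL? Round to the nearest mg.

τ/t½ = 27/10 ≈ 2.7, so f = (1/2)^(27/10) ≈ 0.153893.
Cmin,ss = (D/Vd)·f/(1−f), so D = Cmin,ss·Vd·(1−f)/f.
D = 17 × 87 × (1−f)/f ≈ 17 × 87 × 5.49802 ≈ 8131.57 mg.

8132 mg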